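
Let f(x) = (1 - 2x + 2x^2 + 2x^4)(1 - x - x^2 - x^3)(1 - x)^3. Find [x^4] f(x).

17

(1 - 2x + 2x^2 + 2x^4) has coefficients 1,-2,2,0,2 for degrees 0…4.
(1 - x - x^2 - x^3) has coefficients 1,-1,-1,-1,0 for degrees 0…4.
Finally multiplying by (1 - x)^3, the product of all factors after the first has coefficients 1,-4,5,-2,1 for degrees 0…4.
[x^4] = 1·1 − 2·(-2) + 2·5 + 2·1 = 17.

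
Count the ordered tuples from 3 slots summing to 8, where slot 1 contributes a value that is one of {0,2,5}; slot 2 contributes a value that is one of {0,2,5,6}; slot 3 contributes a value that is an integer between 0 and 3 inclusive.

The generating function for the choices is (1 + z² + z⁵)·(1 + z² + z⁵ + z⁶)·(1 + z + z² + z³); the count is [z⁸].
(1 + z² + z⁵) has coefficients 1,0,1,0,0,1 for degrees 0…5.
(1 + z² + z⁵ + z⁶) has coefficients 1,0,1,0,0,1,1,0,0 for degrees 0…8.
Finally multiplying by (1 + z + z² + z³), the product of all factors after the first has coefficients 1,1,2,2,1,2,2,2,2 for degrees 0…8.
[z⁸] = 1·2 + 1·2 + 1·2 = 6.

6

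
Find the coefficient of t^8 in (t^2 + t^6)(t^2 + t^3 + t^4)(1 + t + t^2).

(t^2 + t^6) has coefficients 0,0,1,0,0,0,1 for degrees 0…6.
(t^2 + t^3 + t^4) has coefficients 0,0,1,1,1,0,0,0,0 for degrees 0…8.
Finally multiplying by (1 + t + t^2), the product of all factors after the first has coefficients 0,0,1,2,3,2,1,0,0 for degrees 0…8.
[t^8] = 1·1 + 1·1 = 2.

2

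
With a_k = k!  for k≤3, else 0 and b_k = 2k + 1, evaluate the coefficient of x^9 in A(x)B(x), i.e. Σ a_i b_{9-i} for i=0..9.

144

The convolution is the x^9 coefficient of A(x)B(x).
Σ = 1·19 + 1·17 + 2·15 + 6·13 + 0·11 + 0·9 + 0·7 + 0·5 + 0·3 + 0·1 = 144.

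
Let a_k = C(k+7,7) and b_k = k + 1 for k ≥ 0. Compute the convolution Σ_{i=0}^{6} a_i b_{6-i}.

This is [x^6] in the product of the two ordinary generating functions.
Σ = 1·7 + 8·6 + 36·5 + 120·4 + 330·3 + 792·2 + 1716·1 = 5005.

5005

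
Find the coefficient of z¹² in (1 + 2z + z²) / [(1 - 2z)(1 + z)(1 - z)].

Partial fractions give a closed form: a_n = (3)·2^n + (-2)·1^n.
At n = 12: a_12 = 12286.

12286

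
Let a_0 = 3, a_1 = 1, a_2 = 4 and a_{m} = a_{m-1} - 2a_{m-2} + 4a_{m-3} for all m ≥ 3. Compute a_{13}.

174

The ordinary generating function has denominator 1 - q + 2q^2 - 4q^3.
Iterating the recurrence: a_0,…,a_{13} = 3, 1, 4, 14, 10, -2, 34, 78, 2, -18, 290, 334, -318, 174.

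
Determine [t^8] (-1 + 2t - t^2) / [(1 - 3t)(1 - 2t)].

The denominator gives the recurrence a_n = 5a_(n−1) − 6a_(n−2) for n ≥ 3; the numerator fixes a_0 = -1, a_1 = -3, a_2 = -10.
Iterating: -1, -3, -10, -32, -100, -308, -940, -2852, -8620, so a_8 = -8620.

-8620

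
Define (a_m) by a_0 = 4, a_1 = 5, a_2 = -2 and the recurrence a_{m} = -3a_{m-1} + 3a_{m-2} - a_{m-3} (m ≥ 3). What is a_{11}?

The ordinary generating function has denominator 1 + 3x - 3x^2 + x^3.
Iterating the recurrence: a_0,…,a_{11} = 4, 5, -2, 17, -62, 239, -920, 3539, -13616, 52385, -201542, 775397.

775397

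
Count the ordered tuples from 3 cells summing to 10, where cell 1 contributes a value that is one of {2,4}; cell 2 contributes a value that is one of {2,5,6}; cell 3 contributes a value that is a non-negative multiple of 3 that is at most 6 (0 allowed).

3

The generating function for the choices is (y² + y⁴)·(y² + y⁵ + y⁶)·(1 + y³ + y⁶); the count is [y¹⁰].
(y² + y⁴) has coefficients 0,0,1,0,1 for degrees 0…4.
(y² + y⁵ + y⁶) has coefficients 0,0,1,0,0,1,1,0,0,0,0 for degrees 0…10.
Finally multiplying by (1 + y³ + y⁶), the product of all factors after the first has coefficients 0,0,1,0,0,2,1,0,2,1,0 for degrees 0…10.
[y¹⁰] = 1·2 + 1·1 = 3.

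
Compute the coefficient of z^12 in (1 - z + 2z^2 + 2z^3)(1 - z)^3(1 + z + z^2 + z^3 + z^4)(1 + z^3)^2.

7

(1 - z + 2z^2 + 2z^3) has coefficients 1,-1,2,2 for degrees 0…3.
(1 - z)^3 has coefficients 1,-3,3,-1,0,0,0,0,0,0,0,0,0 for degrees 0…12.
Multiplying by (1 + z + z^2 + z^3 + z^4) gives running coefficients 1,-2,1,0,0,-1,2,-1,0,0,0,0,0 for degrees 0…12.
Finally multiplying by (1 + z^3)^2, the product of all factors after the first has coefficients 1,-2,1,2,-4,1,3,-3,-1,4,-2,-1,2 for degrees 0…12.
[z^12] = 1·2 − 1·(-1) + 2·(-2) + 2·4 = 7.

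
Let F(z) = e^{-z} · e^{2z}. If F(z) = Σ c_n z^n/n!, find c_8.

1

The EGF product rule gives c_8 = Σ_{k_1+k_2=8} C(8; k_1,k_2) · ∏ g_i(k_i), where e^{-z} gives (-1)^k; e^{2z} gives (2)^k.
g_1(k) for k = 0…8: 1, -1, 1, -1, 1, -1, 1, -1, 1.
g_2(k) for k = 0…8: 1, 2, 4, 8, 16, 32, 64, 128, 256.
c_8 = Σ_k C(8,k)·g_1(k)·g_2(8−k) = 1·1·256 + 8·(-1)·128 + 28·1·64 + 56·(-1)·32 + 70·1·16 + 56·(-1)·8 + 28·1·4 + 8·(-1)·2 + 1·1·1 = 256 − 1024 + 1792 − 1792 + 1120 − 448 + 112 − 16 + 1 = 1.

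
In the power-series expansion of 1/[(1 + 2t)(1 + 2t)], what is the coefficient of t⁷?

-1024

The denominator gives the recurrence a_n = −4a_(n−1) − 4a_(n−2) for n ≥ 2; the numerator fixes a_0 = 1, a_1 = -4.
Iterating: 1, -4, 12, -32, 80, -192, 448, -1024, so a_7 = -1024.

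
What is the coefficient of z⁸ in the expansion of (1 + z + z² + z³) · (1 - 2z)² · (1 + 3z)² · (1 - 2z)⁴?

112

(1 + z + z² + z³) has coefficients 1,1,1,1 for degrees 0…3.
(1 - 2z)² has coefficients 1,-4,4,0,0,0,0,0,0 for degrees 0…8.
Multiplying by (1 + 3z)² gives running coefficients 1,2,-11,-12,36,0,0,0,0 for degrees 0…8.
Finally multiplying by (1 - 2z)⁴, the product of all factors after the first has coefficients 1,-6,-3,92,-180,-192,1072,-1344,576 for degrees 0…8.
[z⁸] = 1·576 + 1·(-1344) + 1·1072 + 1·(-192) = 112.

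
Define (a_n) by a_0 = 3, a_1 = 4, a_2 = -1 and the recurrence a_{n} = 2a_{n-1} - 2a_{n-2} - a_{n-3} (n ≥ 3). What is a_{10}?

-116

The ordinary generating function has denominator 1 - 2q + 2q^2 + q^3.
Iterating the recurrence: a_0,…,a_{10} = 3, 4, -1, -13, -28, -29, 11, 108, 223, 219, -116.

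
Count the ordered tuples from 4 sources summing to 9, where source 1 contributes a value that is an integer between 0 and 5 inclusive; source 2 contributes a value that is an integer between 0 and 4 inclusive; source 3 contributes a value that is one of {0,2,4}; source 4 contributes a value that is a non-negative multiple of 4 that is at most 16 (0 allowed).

22

The generating function for the choices is (1 + y + y² + y³ + y⁴ + y⁵)·(1 + y + y² + y³ + y⁴)·(1 + y² + y⁴)·(1 + y⁴ + y⁸ + y¹² + y¹⁶); the count is [y⁹].
(1 + y + y² + y³ + y⁴ + y⁵) has coefficients 1,1,1,1,1,1 for degrees 0…5.
(1 + y + y² + y³ + y⁴) has coefficients 1,1,1,1,1,0,0,0,0,0 for degrees 0…9.
Multiplying by (1 + y² + y⁴) gives running coefficients 1,1,2,2,3,2,2,1,1,0 for degrees 0…9.
Finally multiplying by (1 + y⁴ + y⁸ + y¹² + y¹⁶), the product of all factors after the first has coefficients 1,1,2,2,4,3,4,3,5,3 for degrees 0…9.
[y⁹] = 1·3 + 1·5 + 1·3 + 1·4 + 1·3 + 1·4 = 22.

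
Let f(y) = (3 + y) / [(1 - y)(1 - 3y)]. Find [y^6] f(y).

Partial fractions give a closed form: a_n = (-2)·1^n + (5)·3^n.
At n = 6: a_6 = 3643.

3643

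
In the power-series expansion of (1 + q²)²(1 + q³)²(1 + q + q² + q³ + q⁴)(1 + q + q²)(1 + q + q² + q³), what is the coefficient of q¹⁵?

(1 + q²)² has coefficients 1,0,2,0,1 for degrees 0…4.
(1 + q³)² has coefficients 1,0,0,2,0,0,1,0,0,0,0,0,0,0,0,0 for degrees 0…15.
Multiplying by (1 + q + q² + q³ + q⁴) gives running coefficients 1,1,1,3,3,2,3,3,1,1,1,0,0,0,0,0 for degrees 0…15.
Multiplying by (1 + q + q²) gives running coefficients 1,2,3,5,7,8,8,8,7,5,3,2,1,0,0,0 for degrees 0…15.
Finally multiplying by (1 + q + q² + q³), the product of all factors after the first has coefficients 1,3,6,11,17,23,28,31,31,28,23,17,11,6,3,1 for degrees 0…15.
[q¹⁵] = 1·1 + 2·6 + 1·17 = 30.

30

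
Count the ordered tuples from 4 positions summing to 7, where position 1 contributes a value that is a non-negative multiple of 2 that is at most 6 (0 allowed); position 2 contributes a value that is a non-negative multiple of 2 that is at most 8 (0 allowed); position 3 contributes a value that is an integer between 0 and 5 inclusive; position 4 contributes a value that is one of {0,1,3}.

24

The generating function for the choices is (1 + z^2 + z^4 + z^6)·(1 + z^2 + z^4 + z^6 + z^8)·(1 + z + z^2 + z^3 + z^4 + z^5)·(1 + z + z^3); the count is [z^7].
(1 + z^2 + z^4 + z^6) has coefficients 1,0,1,0,1,0,1 for degrees 0…6.
(1 + z^2 + z^4 + z^6 + z^8) has coefficients 1,0,1,0,1,0,1,0 for degrees 0…7.
Multiplying by (1 + z + z^2 + z^3 + z^4 + z^5) gives running coefficients 1,1,2,2,3,3,3,3 for degrees 0…7.
Finally multiplying by (1 + z + z^3), the product of all factors after the first has coefficients 1,2,3,5,6,8,8,9 for degrees 0…7.
[z^7] = 1·9 + 1·8 + 1·5 + 1·2 = 24.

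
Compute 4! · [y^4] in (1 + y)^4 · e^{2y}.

648

The EGF product rule gives c_4 = Σ_{k_1+k_2=4} C(4; k_1,k_2) · ∏ g_i(k_i), where (1+y)^4 gives the falling factorial (4)_k; e^{2y} gives (2)^k.
g_1(k) for k = 0…4: 1, 4, 12, 24, 24.
g_2(k) for k = 0…4: 1, 2, 4, 8, 16.
c_4 = Σ_k C(4,k)·g_1(k)·g_2(4−k) = 1·1·16 + 4·4·8 + 6·12·4 + 4·24·2 + 1·24·1 = 16 + 128 + 288 + 192 + 24 = 648.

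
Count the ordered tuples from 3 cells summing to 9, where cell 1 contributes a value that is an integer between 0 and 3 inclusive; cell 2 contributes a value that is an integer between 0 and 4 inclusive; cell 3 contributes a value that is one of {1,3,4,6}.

The generating function for the choices is (1 + y + y^2 + y^3)·(1 + y + y^2 + y^3 + y^4)·(y + y^3 + y^4 + y^6); the count is [y^9].
(1 + y + y^2 + y^3) has coefficients 1,1,1,1 for degrees 0…3.
(1 + y + y^2 + y^3 + y^4) has coefficients 1,1,1,1,1,0,0,0,0,0 for degrees 0…9.
Finally multiplying by (y + y^3 + y^4 + y^6), the product of all factors after the first has coefficients 0,1,1,2,3,3,3,3,2,1 for degrees 0…9.
[y^9] = 1·1 + 1·2 + 1·3 + 1·3 = 9.

9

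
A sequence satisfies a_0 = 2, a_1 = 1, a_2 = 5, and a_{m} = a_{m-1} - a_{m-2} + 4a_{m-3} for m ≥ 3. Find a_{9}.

244

The ordinary generating function has denominator 1 - y + y^2 - 4y^3.
Iterating the recurrence: a_0,…,a_{9} = 2, 1, 5, 12, 11, 19, 56, 81, 101, 244.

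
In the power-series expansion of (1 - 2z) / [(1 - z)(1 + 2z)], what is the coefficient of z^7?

-171

Partial fractions give a closed form: a_n = (-1/3)·1^n + (4/3)·(-2)^n.
At n = 7: a_7 = -171.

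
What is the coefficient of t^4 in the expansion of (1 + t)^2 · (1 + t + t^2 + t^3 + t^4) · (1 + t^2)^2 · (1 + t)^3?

(1 + t)^2 has coefficients 1,2,1 for degrees 0…2.
(1 + t + t^2 + t^3 + t^4) has coefficients 1,1,1,1,1 for degrees 0…4.
Multiplying by (1 + t^2)^2 gives running coefficients 1,1,3,3,4 for degrees 0…4.
Finally multiplying by (1 + t)^3, the product of all factors after the first has coefficients 1,4,9,16,23 for degrees 0…4.
[t^4] = 1·23 + 2·16 + 1·9 = 64.

64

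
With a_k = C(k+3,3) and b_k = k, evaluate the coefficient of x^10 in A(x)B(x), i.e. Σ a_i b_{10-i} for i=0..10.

This is [x^10] in the product of the two ordinary generating functions.
Σ = 1·10 + 4·9 + 10·8 + 20·7 + 35·6 + 56·5 + 84·4 + 120·3 + 165·2 + 220·1 + 286·0 = 2002.

2002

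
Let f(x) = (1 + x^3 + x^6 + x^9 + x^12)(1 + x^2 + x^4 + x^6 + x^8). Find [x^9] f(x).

2

(1 + x^3 + x^6 + x^9 + x^12) has coefficients 1,0,0,1,0,0,1,0,0,1 for degrees 0…9.
(1 + x^2 + x^4 + x^6 + x^8) has coefficients 1,0,1,0,1,0,1,0,1,0 for degrees 0…9.
[x^9] = 1·0 + 1·1 + 1·0 + 1·1 = 2.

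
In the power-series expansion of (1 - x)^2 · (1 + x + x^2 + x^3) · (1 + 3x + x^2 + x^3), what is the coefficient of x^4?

-2

(1 - x)^2 has coefficients 1,-2,1 for degrees 0…2.
(1 + x + x^2 + x^3) has coefficients 1,1,1,1,0 for degrees 0…4.
Finally multiplying by (1 + 3x + x^2 + x^3), the product of all factors after the first has coefficients 1,4,5,6,5 for degrees 0…4.
[x^4] = 1·5 − 2·6 + 1·5 = -2.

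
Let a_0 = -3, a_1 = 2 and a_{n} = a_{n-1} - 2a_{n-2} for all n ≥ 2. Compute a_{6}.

The ordinary generating function has denominator 1 - x + 2x^2.
Iterating the recurrence: a_0,…,a_{6} = -3, 2, 8, 4, -12, -20, 4.

4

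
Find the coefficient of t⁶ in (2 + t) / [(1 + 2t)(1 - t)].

65

Partial fractions give a closed form: a_n = (1)·(-2)^n + (1)·1^n.
At n = 6: a_6 = 65.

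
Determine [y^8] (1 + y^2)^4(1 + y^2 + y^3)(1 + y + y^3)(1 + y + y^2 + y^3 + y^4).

(1 + y^2)^4 has coefficients 1,0,4,0,6,0,4,0,1 for degrees 0…8.
(1 + y^2 + y^3) has coefficients 1,0,1,1,0,0,0,0,0 for degrees 0…8.
Multiplying by (1 + y + y^3) gives running coefficients 1,1,1,3,1,1,1,0,0 for degrees 0…8.
Finally multiplying by (1 + y + y^2 + y^3 + y^4), the product of all factors after the first has coefficients 1,2,3,6,7,7,7,6,3 for degrees 0…8.
[y^8] = 1·3 + 4·7 + 6·7 + 4·3 + 1·1 = 86.

86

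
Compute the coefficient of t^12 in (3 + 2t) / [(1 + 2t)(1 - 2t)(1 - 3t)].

3492765

Partial fractions give a closed form: a_n = (2/5)·(-2)^n + (-4)·2^n + (33/5)·3^n.
At n = 12: a_12 = 3492765.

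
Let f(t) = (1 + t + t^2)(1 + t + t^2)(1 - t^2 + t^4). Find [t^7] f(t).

(1 + t + t^2) has coefficients 1,1,1 for degrees 0…2.
(1 + t + t^2) has coefficients 1,1,1,0,0,0,0,0 for degrees 0…7.
Finally multiplying by (1 - t^2 + t^4), the product of all factors after the first has coefficients 1,1,0,-1,0,1,1,0 for degrees 0…7.
[t^7] = 1·0 + 1·1 + 1·1 = 2.

2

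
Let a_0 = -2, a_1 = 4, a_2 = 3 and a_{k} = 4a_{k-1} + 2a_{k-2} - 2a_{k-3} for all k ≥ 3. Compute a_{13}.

53775904

The ordinary generating function has denominator 1 - 4x - 2x^2 + 2x^3.
Iterating the recurrence: a_0,…,a_{13} = -2, 4, 3, 24, 94, 418, 1812, 7896, 34372, 149656, 651576, 2836872, 12351328, 53775904.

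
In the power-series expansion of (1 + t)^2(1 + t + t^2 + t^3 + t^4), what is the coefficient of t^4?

4

(1 + t)^2 has coefficients 1,2,1 for degrees 0…2.
(1 + t + t^2 + t^3 + t^4) has coefficients 1,1,1,1,1 for degrees 0…4.
[t^4] = 1·1 + 2·1 + 1·1 = 4.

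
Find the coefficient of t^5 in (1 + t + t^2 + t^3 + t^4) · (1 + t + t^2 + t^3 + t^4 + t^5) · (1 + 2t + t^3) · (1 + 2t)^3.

296

(1 + t + t^2 + t^3 + t^4) has coefficients 1,1,1,1,1 for degrees 0…4.
(1 + t + t^2 + t^3 + t^4 + t^5) has coefficients 1,1,1,1,1,1 for degrees 0…5.
Multiplying by (1 + 2t + t^3) gives running coefficients 1,3,3,4,4,4 for degrees 0…5.
Finally multiplying by (1 + 2t)^3, the product of all factors after the first has coefficients 1,9,33,66,88,100 for degrees 0…5.
[t^5] = 1·100 + 1·88 + 1·66 + 1·33 + 1·9 = 296.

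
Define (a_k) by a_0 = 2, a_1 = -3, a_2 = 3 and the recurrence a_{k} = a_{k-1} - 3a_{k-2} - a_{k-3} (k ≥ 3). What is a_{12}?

120

The ordinary generating function has denominator 1 - y + 3y^2 + y^3.
Iterating the recurrence: a_0,…,a_{12} = 2, -3, 3, 10, 4, -29, -51, 32, 214, 169, -505, -1226, 120.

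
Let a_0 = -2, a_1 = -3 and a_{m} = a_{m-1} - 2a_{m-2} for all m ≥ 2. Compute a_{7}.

The ordinary generating function has denominator 1 - q + 2q^2.
Iterating the recurrence: a_0,…,a_{7} = -2, -3, 1, 7, 5, -9, -19, -1.

-1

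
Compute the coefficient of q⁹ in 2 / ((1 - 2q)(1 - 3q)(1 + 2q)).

69630

Partial fractions give a closed form: a_n = (-2)·2^n + (18/5)·3^n + (2/5)·(-2)^n.
At n = 9: a_9 = 69630.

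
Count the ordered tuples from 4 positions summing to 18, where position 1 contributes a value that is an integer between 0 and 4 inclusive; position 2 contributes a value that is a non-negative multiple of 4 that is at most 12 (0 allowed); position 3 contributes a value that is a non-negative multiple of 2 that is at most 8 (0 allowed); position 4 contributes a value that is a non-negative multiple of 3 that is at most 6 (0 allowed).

18

The generating function for the choices is (1 + t + t² + t³ + t⁴)·(1 + t⁴ + t⁸ + t¹²)·(1 + t² + t⁴ + t⁶ + t⁸)·(1 + t³ + t⁶); the count is [t¹⁸].
(1 + t + t² + t³ + t⁴) has coefficients 1,1,1,1,1 for degrees 0…4.
(1 + t⁴ + t⁸ + t¹²) has coefficients 1,0,0,0,1,0,0,0,1,0,0,0,1,0,0,0,0,0,0 for degrees 0…18.
Multiplying by (1 + t² + t⁴ + t⁶ + t⁸) gives running coefficients 1,0,1,0,2,0,2,0,3,0,2,0,3,0,2,0,2,0,1 for degrees 0…18.
Finally multiplying by (1 + t³ + t⁶), the product of all factors after the first has coefficients 1,0,1,1,2,1,3,2,4,2,4,3,5,2,5,3,4,2,4 for degrees 0…18.
[t¹⁸] = 1·4 + 1·2 + 1·4 + 1·3 + 1·5 = 18.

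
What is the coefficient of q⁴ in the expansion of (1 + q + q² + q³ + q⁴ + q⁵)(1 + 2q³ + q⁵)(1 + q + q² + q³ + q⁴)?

9

(1 + q + q² + q³ + q⁴ + q⁵) has coefficients 1,1,1,1,1 for degrees 0…4.
(1 + 2q³ + q⁵) has coefficients 1,0,0,2,0 for degrees 0…4.
Finally multiplying by (1 + q + q² + q³ + q⁴), the product of all factors after the first has coefficients 1,1,1,3,3 for degrees 0…4.
[q⁴] = 1·3 + 1·3 + 1·1 + 1·1 + 1·1 = 9.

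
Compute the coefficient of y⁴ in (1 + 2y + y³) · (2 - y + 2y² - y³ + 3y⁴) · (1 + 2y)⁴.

(1 + 2y + y³) has coefficients 1,2,0,1 for degrees 0…3.
(2 - y + 2y² - y³ + 3y⁴) has coefficients 2,-1,2,-1,3 for degrees 0…4.
Finally multiplying by (1 + 2y)⁴, the product of all factors after the first has coefficients 2,15,42,55,43 for degrees 0…4.
[y⁴] = 1·43 + 2·55 + 1·15 = 168.

168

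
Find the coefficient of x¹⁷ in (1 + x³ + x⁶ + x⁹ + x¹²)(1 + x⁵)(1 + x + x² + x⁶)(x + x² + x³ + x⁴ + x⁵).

(1 + x³ + x⁶ + x⁹ + x¹²) has coefficients 1,0,0,1,0,0,1,0,0,1,0,0,1 for degrees 0…12.
(1 + x⁵) has coefficients 1,0,0,0,0,1,0,0,0,0,0,0,0,0,0,0,0,0 for degrees 0…17.
Multiplying by (1 + x + x² + x⁶) gives running coefficients 1,1,1,0,0,1,2,1,0,0,0,1,0,0,0,0,0,0 for degrees 0…17.
Finally multiplying by (x + x² + x³ + x⁴ + x⁵), the product of all factors after the first has coefficients 0,1,2,3,3,3,3,4,4,4,4,3,2,1,1,1,1,0 for degrees 0…17.
[x¹⁷] = 1·0 + 1·1 + 1·3 + 1·4 + 1·3 = 11.

11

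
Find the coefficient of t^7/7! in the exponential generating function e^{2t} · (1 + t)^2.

2368

The EGF product rule gives c_7 = Σ_{k_1+k_2=7} C(7; k_1,k_2) · ∏ g_i(k_i), where e^{2t} gives (2)^k; (1+t)^2 gives the falling factorial (2)_k.
g_1(k) for k = 0…7: 1, 2, 4, 8, 16, 32, 64, 128.
g_2(k) for k = 0…7: 1, 2, 2, 0, 0, 0, 0, 0.
c_7 = Σ_k C(7,k)·g_1(k)·g_2(7−k) = 21·32·2 + 7·64·2 + 1·128·1 = 1344 + 896 + 128 = 2368.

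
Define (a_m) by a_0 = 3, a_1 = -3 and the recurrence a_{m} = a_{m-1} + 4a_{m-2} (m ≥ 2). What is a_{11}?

12381

The ordinary generating function has denominator 1 - x - 4x^2.
Iterating the recurrence: a_0,…,a_{11} = 3, -3, 9, -3, 33, 21, 153, 237, 849, 1797, 5193, 12381.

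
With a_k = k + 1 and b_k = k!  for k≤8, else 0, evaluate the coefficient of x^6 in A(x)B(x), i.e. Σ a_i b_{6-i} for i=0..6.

1079

Write out a_i and b_{6-i} for i = 0,…,6 and sum the products.
Σ = 1·720 + 2·120 + 3·24 + 4·6 + 5·2 + 6·1 + 7·1 = 1079.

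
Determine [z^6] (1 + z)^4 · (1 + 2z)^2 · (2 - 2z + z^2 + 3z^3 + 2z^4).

193

(1 + z)^4 has coefficients 1,4,6,4,1 for degrees 0…4.
(1 + 2z)^2 has coefficients 1,4,4,0,0,0,0 for degrees 0…6.
Finally multiplying by (2 - 2z + z^2 + 3z^3 + 2z^4), the product of all factors after the first has coefficients 2,6,1,-1,18,20,8 for degrees 0…6.
[z^6] = 1·8 + 4·20 + 6·18 + 4·(-1) + 1·1 = 193.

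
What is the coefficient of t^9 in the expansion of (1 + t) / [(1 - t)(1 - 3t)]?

39365

The denominator gives the recurrence a_n = 4a_(n−1) − 3a_(n−2) for n ≥ 2; the numerator fixes a_0 = 1, a_1 = 5.
Iterating: 1, 5, 17, 53, 161, 485, 1457, 4373, 13121, 39365, so a_9 = 39365.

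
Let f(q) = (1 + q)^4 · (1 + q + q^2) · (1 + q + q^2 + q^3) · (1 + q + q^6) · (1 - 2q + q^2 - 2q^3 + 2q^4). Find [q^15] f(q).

(1 + q)^4 has coefficients 1,4,6,4,1 for degrees 0…4.
(1 + q + q^2) has coefficients 1,1,1,0,0,0,0,0,0,0,0,0,0,0,0,0 for degrees 0…15.
Multiplying by (1 + q + q^2 + q^3) gives running coefficients 1,2,3,3,2,1,0,0,0,0,0,0,0,0,0,0 for degrees 0…15.
Multiplying by (1 + q + q^6) gives running coefficients 1,3,5,6,5,3,2,2,3,3,2,1,0,0,0,0 for degrees 0…15.
Finally multiplying by (1 - 2q + q^2 - 2q^3 + 2q^4), the product of all factors after the first has coefficients 1,1,0,-3,-6,-5,-1,3,5,1,-1,-2,0,3,2,2 for degrees 0…15.
[q^15] = 1·2 + 4·2 + 6·3 + 4·0 + 1·(-2) = 26.

26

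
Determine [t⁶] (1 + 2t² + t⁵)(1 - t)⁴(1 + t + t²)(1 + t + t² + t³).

(1 + 2t² + t⁵) has coefficients 1,0,2,0,0,1 for degrees 0…5.
(1 - t)⁴ has coefficients 1,-4,6,-4,1,0,0 for degrees 0…6.
Multiplying by (1 + t + t²) gives running coefficients 1,-3,3,-2,3,-3,1 for degrees 0…6.
Finally multiplying by (1 + t + t² + t³), the product of all factors after the first has coefficients 1,-2,1,-1,1,1,-1 for degrees 0…6.
[t⁶] = 1·(-1) + 2·1 + 1·(-2) = -1.

-1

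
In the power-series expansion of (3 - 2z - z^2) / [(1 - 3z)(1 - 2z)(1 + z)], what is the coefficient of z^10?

292856

The denominator gives the recurrence a_n = 4a_(n−1) − a_(n−2) − 6a_(n−3) for n ≥ 3; the numerator fixes a_0 = 3, a_1 = 10, a_2 = 36.
Iterating: 3, 10, 36, 116, 368, 1140, 3496, 10636, 32208, 97220, 292856, so a_10 = 292856.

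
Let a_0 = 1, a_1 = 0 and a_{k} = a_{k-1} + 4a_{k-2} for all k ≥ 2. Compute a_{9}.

The ordinary generating function has denominator 1 - q - 4q^2.
Iterating the recurrence: a_0,…,a_{9} = 1, 0, 4, 4, 20, 36, 116, 260, 724, 1764.

1764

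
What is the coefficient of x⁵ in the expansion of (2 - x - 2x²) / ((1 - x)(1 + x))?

-1

The denominator gives the recurrence a_n = a_(n−2) for n ≥ 3; the numerator fixes a_0 = 2, a_1 = -1, a_2 = 0.
Iterating: 2, -1, 0, -1, 0, -1, so a_5 = -1.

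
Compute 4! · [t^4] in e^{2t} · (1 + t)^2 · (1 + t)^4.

2248

The EGF product rule gives c_4 = Σ_{k_1+k_2+k_3=4} C(4; k_1,k_2,k_3) · ∏ g_i(k_i), where e^{2t} gives (2)^k; (1+t)^2 gives the falling factorial (2)_k; (1+t)^4 gives the falling factorial (4)_k.
g_1(k) for k = 0…4: 1, 2, 4, 8, 16.
g_2(k) for k = 0…4: 1, 2, 2, 0, 0.
g_3(k) for k = 0…4: 1, 4, 12, 24, 24.
First combine the last two factors: h(k) = Σ_j C(k,j)·g_2(j)·g_3(k−j) for k = 0…4: 1, 6, 30, 120, 360.
c_4 = Σ_k C(4,k)·g_1(k)·h(4−k) = 1·1·360 + 4·2·120 + 6·4·30 + 4·8·6 + 1·16·1 = 360 + 960 + 720 + 192 + 16 = 2248.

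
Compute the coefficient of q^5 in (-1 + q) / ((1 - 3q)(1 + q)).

-121

Partial fractions give a closed form: a_n = (-1/2)·3^n + (-1/2)·(-1)^n.
At n = 5: a_5 = -121.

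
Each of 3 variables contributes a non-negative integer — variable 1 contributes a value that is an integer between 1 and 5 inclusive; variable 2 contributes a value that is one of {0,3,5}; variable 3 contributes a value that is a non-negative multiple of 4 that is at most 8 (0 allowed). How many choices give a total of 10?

4

The generating function for the choices is (x + x^2 + x^3 + x^4 + x^5)·(1 + x^3 + x^5)·(1 + x^4 + x^8); the count is [x^10].
(x + x^2 + x^3 + x^4 + x^5) has coefficients 0,1,1,1,1,1 for degrees 0…5.
(1 + x^3 + x^5) has coefficients 1,0,0,1,0,1,0,0,0,0,0 for degrees 0…10.
Finally multiplying by (1 + x^4 + x^8), the product of all factors after the first has coefficients 1,0,0,1,1,1,0,1,1,1,0 for degrees 0…10.
[x^10] = 1·1 + 1·1 + 1·1 + 1·0 + 1·1 = 4.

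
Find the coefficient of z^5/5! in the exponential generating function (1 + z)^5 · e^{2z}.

The EGF product rule gives c_5 = Σ_{k_1+k_2=5} C(5; k_1,k_2) · ∏ g_i(k_i), where (1+z)^5 gives the falling factorial (5)_k; e^{2z} gives (2)^k.
g_1(k) for k = 0…5: 1, 5, 20, 60, 120, 120.
g_2(k) for k = 0…5: 1, 2, 4, 8, 16, 32.
c_5 = Σ_k C(5,k)·g_1(k)·g_2(5−k) = 1·1·32 + 5·5·16 + 10·20·8 + 10·60·4 + 5·120·2 + 1·120·1 = 32 + 400 + 1600 + 2400 + 1200 + 120 = 5752.

5752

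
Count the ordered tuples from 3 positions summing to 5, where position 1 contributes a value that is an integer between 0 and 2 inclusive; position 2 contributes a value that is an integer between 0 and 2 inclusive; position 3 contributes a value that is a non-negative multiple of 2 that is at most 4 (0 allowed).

The generating function for the choices is (1 + t + t²)·(1 + t + t²)·(1 + t² + t⁴); the count is [t⁵].
(1 + t + t²) has coefficients 1,1,1 for degrees 0…2.
(1 + t + t²) has coefficients 1,1,1,0,0,0 for degrees 0…5.
Finally multiplying by (1 + t² + t⁴), the product of all factors after the first has coefficients 1,1,2,1,2,1 for degrees 0…5.
[t⁵] = 1·1 + 1·2 + 1·1 = 4.

4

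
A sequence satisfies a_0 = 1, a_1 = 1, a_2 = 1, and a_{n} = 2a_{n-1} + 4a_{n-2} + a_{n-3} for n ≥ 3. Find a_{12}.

The ordinary generating function has denominator 1 - 2q - 4q^2 - q^3.
Iterating the recurrence: a_0,…,a_{12} = 1, 1, 1, 7, 19, 67, 217, 721, 2377, 7855, 25939, 85675, 282961.

282961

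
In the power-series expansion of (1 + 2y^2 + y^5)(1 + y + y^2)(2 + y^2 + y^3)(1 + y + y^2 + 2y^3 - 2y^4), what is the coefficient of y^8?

(1 + 2y^2 + y^5) has coefficients 1,0,2,0,0,1 for degrees 0…5.
(1 + y + y^2) has coefficients 1,1,1,0,0,0,0,0,0 for degrees 0…8.
Multiplying by (2 + y^2 + y^3) gives running coefficients 2,2,3,2,2,1,0,0,0 for degrees 0…8.
Finally multiplying by (1 + y + y^2 + 2y^3 - 2y^4), the product of all factors after the first has coefficients 2,4,7,11,7,7,1,1,-2 for degrees 0…8.
[y^8] = 1·(-2) + 2·1 + 1·11 = 11.

11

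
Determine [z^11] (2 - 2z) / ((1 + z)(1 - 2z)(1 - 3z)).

528710

The denominator gives the recurrence a_n = 4a_(n−1) − a_(n−2) − 6a_(n−3) for n ≥ 3; the numerator fixes a_0 = 2, a_1 = 6, a_2 = 22.
Iterating: 2, 6, 22, 70, 222, 686, 2102, 6390, 19342, 58366, 175782, 528710, so a_11 = 528710.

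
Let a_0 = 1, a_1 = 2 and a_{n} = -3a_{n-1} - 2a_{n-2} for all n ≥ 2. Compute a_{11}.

The ordinary generating function has denominator 1 + 3q + 2q^2.
Iterating the recurrence: a_0,…,a_{11} = 1, 2, -8, 20, -44, 92, -188, 380, -764, 1532, -3068, 6140.

6140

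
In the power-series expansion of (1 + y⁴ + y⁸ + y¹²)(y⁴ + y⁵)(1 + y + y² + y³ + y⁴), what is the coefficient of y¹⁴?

(1 + y⁴ + y⁸ + y¹²) has coefficients 1,0,0,0,1,0,0,0,1,0,0,0,1 for degrees 0…12.
(y⁴ + y⁵) has coefficients 0,0,0,0,1,1,0,0,0,0,0,0,0,0,0 for degrees 0…14.
Finally multiplying by (1 + y + y² + y³ + y⁴), the product of all factors after the first has coefficients 0,0,0,0,1,2,2,2,2,1,0,0,0,0,0 for degrees 0…14.
[y¹⁴] = 1·0 + 1·0 + 1·2 + 1·0 = 2.

2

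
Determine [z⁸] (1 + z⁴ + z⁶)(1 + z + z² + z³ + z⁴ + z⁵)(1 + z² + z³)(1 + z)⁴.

80

(1 + z⁴ + z⁶) has coefficients 1,0,0,0,1,0,1 for degrees 0…6.
(1 + z + z² + z³ + z⁴ + z⁵) has coefficients 1,1,1,1,1,1,0,0,0 for degrees 0…8.
Multiplying by (1 + z² + z³) gives running coefficients 1,1,2,3,3,3,2,2,1 for degrees 0…8.
Finally multiplying by (1 + z)⁴, the product of all factors after the first has coefficients 1,5,12,21,32,42,46,43,36 for degrees 0…8.
[z⁸] = 1·36 + 1·32 + 1·12 = 80.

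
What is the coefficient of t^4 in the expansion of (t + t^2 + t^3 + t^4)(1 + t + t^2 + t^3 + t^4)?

(t + t^2 + t^3 + t^4) has coefficients 0,1,1,1,1 for degrees 0…4.
(1 + t + t^2 + t^3 + t^4) has coefficients 1,1,1,1,1 for degrees 0…4.
[t^4] = 1·1 + 1·1 + 1·1 + 1·1 = 4.

4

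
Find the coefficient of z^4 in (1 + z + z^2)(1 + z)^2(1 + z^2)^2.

(1 + z + z^2) has coefficients 1,1,1 for degrees 0…2.
(1 + z)^2 has coefficients 1,2,1,0,0 for degrees 0…4.
Finally multiplying by (1 + z^2)^2, the product of all factors after the first has coefficients 1,2,3,4,3 for degrees 0…4.
[z^4] = 1·3 + 1·4 + 1·3 = 10.

10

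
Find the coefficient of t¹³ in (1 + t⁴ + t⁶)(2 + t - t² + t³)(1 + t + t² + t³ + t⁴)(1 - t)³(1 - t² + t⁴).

10

(1 + t⁴ + t⁶) has coefficients 1,0,0,0,1,0,1 for degrees 0…6.
(2 + t - t² + t³) has coefficients 2,1,-1,1,0,0,0,0,0,0,0,0,0,0 for degrees 0…13.
Multiplying by (1 + t + t² + t³ + t⁴) gives running coefficients 2,3,2,3,3,1,0,1,0,0,0,0,0,0 for degrees 0…13.
Multiplying by (1 - t)³ gives running coefficients 2,-3,-1,4,-3,-1,3,1,-4,3,-1,0,0,0 for degrees 0…13.
Finally multiplying by (1 - t² + t⁴), the product of all factors after the first has coefficients 2,-3,-3,7,0,-8,5,6,-10,1,6,-2,-3,3 for degrees 0…13.
[t¹³] = 1·3 + 1·1 + 1·6 = 10.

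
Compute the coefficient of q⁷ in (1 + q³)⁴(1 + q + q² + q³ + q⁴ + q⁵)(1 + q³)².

(1 + q³)⁴ has coefficients 1,0,0,4,0,0,6,0 for degrees 0…7.
(1 + q + q² + q³ + q⁴ + q⁵) has coefficients 1,1,1,1,1,1,0,0 for degrees 0…7.
Finally multiplying by (1 + q³)², the product of all factors after the first has coefficients 1,1,1,3,3,3,3,3 for degrees 0…7.
[q⁷] = 1·3 + 4·3 + 6·1 = 21.

21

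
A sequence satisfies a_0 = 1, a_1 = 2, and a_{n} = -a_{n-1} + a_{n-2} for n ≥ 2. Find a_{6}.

The ordinary generating function has denominator 1 + z - z^2.
Iterating the recurrence: a_0,…,a_{6} = 1, 2, -1, 3, -4, 7, -11.

-11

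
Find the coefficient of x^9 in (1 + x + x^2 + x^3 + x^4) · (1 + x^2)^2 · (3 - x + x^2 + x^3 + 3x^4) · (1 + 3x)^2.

276

(1 + x + x^2 + x^3 + x^4) has coefficients 1,1,1,1,1 for degrees 0…4.
(1 + x^2)^2 has coefficients 1,0,2,0,1,0,0,0,0,0 for degrees 0…9.
Multiplying by (3 - x + x^2 + x^3 + 3x^4) gives running coefficients 3,-1,7,-1,8,1,7,1,3,0 for degrees 0…9.
Finally multiplying by (1 + 3x)^2, the product of all factors after the first has coefficients 3,17,28,32,65,40,85,52,72,27 for degrees 0…9.
[x^9] = 1·27 + 1·72 + 1·52 + 1·85 + 1·40 = 276.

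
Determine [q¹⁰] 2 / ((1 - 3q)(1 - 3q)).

1299078

The denominator gives the recurrence a_n = 6a_(n−1) − 9a_(n−2) for n ≥ 2; the numerator fixes a_0 = 2, a_1 = 12.
Iterating: 2, 12, 54, 216, 810, 2916, 10206, 34992, 118098, 393660, 1299078, so a_10 = 1299078.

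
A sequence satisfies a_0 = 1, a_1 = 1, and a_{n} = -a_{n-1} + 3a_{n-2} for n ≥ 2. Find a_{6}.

The ordinary generating function has denominator 1 + q - 3q^2.
Iterating the recurrence: a_0,…,a_{6} = 1, 1, 2, 1, 5, -2, 17.

17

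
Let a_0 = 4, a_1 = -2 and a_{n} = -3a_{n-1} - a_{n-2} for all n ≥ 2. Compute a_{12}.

The ordinary generating function has denominator 1 + 3t + t^2.
Iterating the recurrence: a_0,…,a_{12} = 4, -2, 2, -4, 10, -26, 68, -178, 466, -1220, 3194, -8362, 21892.

21892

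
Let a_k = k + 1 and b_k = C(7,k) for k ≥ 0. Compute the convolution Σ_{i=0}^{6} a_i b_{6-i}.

Write out a_i and b_{6-i} for i = 0,…,6 and sum the products.
Σ = 1·7 + 2·21 + 3·35 + 4·35 + 5·21 + 6·7 + 7·1 = 448.

448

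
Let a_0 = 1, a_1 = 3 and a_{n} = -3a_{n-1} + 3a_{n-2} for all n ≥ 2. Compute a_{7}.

5427

The ordinary generating function has denominator 1 + 3y - 3y^2.
Iterating the recurrence: a_0,…,a_{7} = 1, 3, -6, 27, -99, 378, -1431, 5427.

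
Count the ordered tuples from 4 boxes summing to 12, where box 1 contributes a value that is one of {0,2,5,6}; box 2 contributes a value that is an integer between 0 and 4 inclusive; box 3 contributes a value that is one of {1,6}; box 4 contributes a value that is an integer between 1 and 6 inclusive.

The generating function for the choices is (1 + q^2 + q^5 + q^6)·(1 + q + q^2 + q^3 + q^4)·(q + q^6)·(q + q^2 + q^3 + q^4 + q^5 + q^6); the count is [q^12].
(1 + q^2 + q^5 + q^6) has coefficients 1,0,1,0,0,1,1 for degrees 0…6.
(1 + q + q^2 + q^3 + q^4) has coefficients 1,1,1,1,1,0,0,0,0,0,0,0,0 for degrees 0…12.
Multiplying by (q + q^6) gives running coefficients 0,1,1,1,1,1,1,1,1,1,1,0,0 for degrees 0…12.
Finally multiplying by (q + q^2 + q^3 + q^4 + q^5 + q^6), the product of all factors after the first has coefficients 0,0,1,2,3,4,5,6,6,6,6,6,5 for degrees 0…12.
[q^12] = 1·5 + 1·6 + 1·6 + 1·5 = 22.

22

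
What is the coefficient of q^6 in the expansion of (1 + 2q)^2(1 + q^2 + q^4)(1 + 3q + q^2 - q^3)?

17

(1 + 2q)^2 has coefficients 1,4,4 for degrees 0…2.
(1 + q^2 + q^4) has coefficients 1,0,1,0,1,0,0 for degrees 0…6.
Finally multiplying by (1 + 3q + q^2 - q^3), the product of all factors after the first has coefficients 1,3,2,2,2,2,1 for degrees 0…6.
[q^6] = 1·1 + 4·2 + 4·2 = 17.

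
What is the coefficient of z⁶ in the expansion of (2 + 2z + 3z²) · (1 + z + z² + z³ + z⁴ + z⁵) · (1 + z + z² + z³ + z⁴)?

(2 + 2z + 3z²) has coefficients 2,2,3 for degrees 0…2.
(1 + z + z² + z³ + z⁴ + z⁵) has coefficients 1,1,1,1,1,1,0 for degrees 0…6.
Finally multiplying by (1 + z + z² + z³ + z⁴), the product of all factors after the first has coefficients 1,2,3,4,5,5,4 for degrees 0…6.
[z⁶] = 2·4 + 2·5 + 3·5 = 33.

33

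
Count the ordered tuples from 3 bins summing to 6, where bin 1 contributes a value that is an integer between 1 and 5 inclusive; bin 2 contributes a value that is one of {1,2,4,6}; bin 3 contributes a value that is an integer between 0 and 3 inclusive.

The generating function for the choices is (t + t^2 + t^3 + t^4 + t^5)·(t + t^2 + t^4 + t^6)·(1 + t + t^2 + t^3); the count is [t^6].
(t + t^2 + t^3 + t^4 + t^5) has coefficients 0,1,1,1,1,1 for degrees 0…5.
(t + t^2 + t^4 + t^6) has coefficients 0,1,1,0,1,0,1 for degrees 0…6.
Finally multiplying by (1 + t + t^2 + t^3), the product of all factors after the first has coefficients 0,1,2,2,3,2,2 for degrees 0…6.
[t^6] = 1·2 + 1·3 + 1·2 + 1·2 + 1·1 = 10.

10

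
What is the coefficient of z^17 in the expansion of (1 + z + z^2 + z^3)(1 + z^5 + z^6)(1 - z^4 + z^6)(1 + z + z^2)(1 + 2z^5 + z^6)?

-7

(1 + z + z^2 + z^3) has coefficients 1,1,1,1 for degrees 0…3.
(1 + z^5 + z^6) has coefficients 1,0,0,0,0,1,1,0,0,0,0,0,0,0,0,0,0,0 for degrees 0…17.
Multiplying by (1 - z^4 + z^6) gives running coefficients 1,0,0,0,-1,1,2,0,0,-1,-1,1,1,0,0,0,0,0 for degrees 0…17.
Multiplying by (1 + z + z^2) gives running coefficients 1,1,1,0,-1,0,2,3,2,-1,-2,-1,1,2,1,0,0,0 for degrees 0…17.
Finally multiplying by (1 + 2z^5 + z^6), the product of all factors after the first has coefficients 1,1,1,0,-1,2,5,6,3,-3,-3,3,9,9,1,-5,-4,1 for degrees 0…17.
[z^17] = 1·1 + 1·(-4) + 1·(-5) + 1·1 = -7.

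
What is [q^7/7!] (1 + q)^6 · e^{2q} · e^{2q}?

The EGF product rule gives c_7 = Σ_{k_1+k_2+k_3=7} C(7; k_1,k_2,k_3) · ∏ g_i(k_i), where (1+q)^6 gives the falling factorial (6)_k; e^{2q} gives (2)^k; e^{2q} gives (2)^k.
g_1(k) for k = 0…7: 1, 6, 30, 120, 360, 720, 720, 0.
g_2(k) for k = 0…7: 1, 2, 4, 8, 16, 32, 64, 128.
g_3(k) for k = 0…7: 1, 2, 4, 8, 16, 32, 64, 128.
First combine the last two factors: h(k) = Σ_j C(k,j)·g_2(j)·g_3(k−j) for k = 0…7: 1, 4, 16, 64, 256, 1024, 4096, 16384.
c_7 = Σ_k C(7,k)·g_1(k)·h(7−k) = 1·1·16384 + 7·6·4096 + 21·30·1024 + 35·120·256 + 35·360·64 + 21·720·16 + 7·720·4 = 16384 + 172032 + 645120 + 1075200 + 806400 + 241920 + 20160 = 2977216.

2977216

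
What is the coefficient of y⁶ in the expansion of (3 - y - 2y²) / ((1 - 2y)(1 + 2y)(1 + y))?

234

Partial fractions give a closed form: a_n = (2/3)·2^n + (3)·(-2)^n + (-2/3)·(-1)^n.
At n = 6: a_6 = 234.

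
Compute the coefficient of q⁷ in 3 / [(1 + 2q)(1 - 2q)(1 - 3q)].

11349

Partial fractions give a closed form: a_n = (3/5)·(-2)^n + (-3)·2^n + (27/5)·3^n.
At n = 7: a_7 = 11349.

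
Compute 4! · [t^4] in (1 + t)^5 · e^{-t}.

The EGF product rule gives c_4 = Σ_{k_1+k_2=4} C(4; k_1,k_2) · ∏ g_i(k_i), where (1+t)^5 gives the falling factorial (5)_k; e^{-t} gives (-1)^k.
g_1(k) for k = 0…4: 1, 5, 20, 60, 120.
g_2(k) for k = 0…4: 1, -1, 1, -1, 1.
c_4 = Σ_k C(4,k)·g_1(k)·g_2(4−k) = 1·1·1 + 4·5·(-1) + 6·20·1 + 4·60·(-1) + 1·120·1 = 1 − 20 + 120 − 240 + 120 = -19.

-19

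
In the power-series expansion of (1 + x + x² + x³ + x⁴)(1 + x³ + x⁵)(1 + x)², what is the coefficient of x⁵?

8

(1 + x + x² + x³ + x⁴) has coefficients 1,1,1,1,1 for degrees 0…4.
(1 + x³ + x⁵) has coefficients 1,0,0,1,0,1 for degrees 0…5.
Finally multiplying by (1 + x)², the product of all factors after the first has coefficients 1,2,1,1,2,2 for degrees 0…5.
[x⁵] = 1·2 + 1·2 + 1·1 + 1·1 + 1·2 = 8.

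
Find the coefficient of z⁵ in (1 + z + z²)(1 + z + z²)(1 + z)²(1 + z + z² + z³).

(1 + z + z²) has coefficients 1,1,1 for degrees 0…2.
(1 + z + z²) has coefficients 1,1,1,0,0,0 for degrees 0…5.
Multiplying by (1 + z)² gives running coefficients 1,3,4,3,1,0 for degrees 0…5.
Finally multiplying by (1 + z + z² + z³), the product of all factors after the first has coefficients 1,4,8,11,11,8 for degrees 0…5.
[z⁵] = 1·8 + 1·11 + 1·11 = 30.

30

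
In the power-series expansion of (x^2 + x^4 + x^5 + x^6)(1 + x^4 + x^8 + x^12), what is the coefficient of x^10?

2

(x^2 + x^4 + x^5 + x^6) has coefficients 0,0,1,0,1,1,1 for degrees 0…6.
(1 + x^4 + x^8 + x^12) has coefficients 1,0,0,0,1,0,0,0,1,0,0 for degrees 0…10.
[x^10] = 1·1 + 1·0 + 1·0 + 1·1 = 2.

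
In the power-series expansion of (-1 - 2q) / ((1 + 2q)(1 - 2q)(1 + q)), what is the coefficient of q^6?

Partial fractions give a closed form: a_n = (-2/3)·2^n + (-1/3)·(-1)^n.
At n = 6: a_6 = -43.

-43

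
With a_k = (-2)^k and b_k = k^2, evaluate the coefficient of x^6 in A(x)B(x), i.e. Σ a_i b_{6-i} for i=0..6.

10

This is [x^6] in the product of the two ordinary generating functions.
Σ = 1·36 − 2·25 + 4·16 − 8·9 + 16·4 − 32·1 + 64·0 = 10.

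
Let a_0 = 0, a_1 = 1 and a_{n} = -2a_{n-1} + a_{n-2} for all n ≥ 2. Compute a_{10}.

The ordinary generating function has denominator 1 + 2q - q^2.
Iterating the recurrence: a_0,…,a_{10} = 0, 1, -2, 5, -12, 29, -70, 169, -408, 985, -2378.

-2378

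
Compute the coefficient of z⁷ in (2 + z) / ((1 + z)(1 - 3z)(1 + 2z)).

Partial fractions give a closed form: a_n = (-1/4)·(-1)^n + (21/20)·3^n + (6/5)·(-2)^n.
At n = 7: a_7 = 2143.

2143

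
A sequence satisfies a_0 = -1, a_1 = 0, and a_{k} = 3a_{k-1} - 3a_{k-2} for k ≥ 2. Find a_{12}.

The ordinary generating function has denominator 1 - 3t + 3t^2.
Iterating the recurrence: a_0,…,a_{12} = -1, 0, 3, 9, 18, 27, 27, 0, -81, -243, -486, -729, -729.

-729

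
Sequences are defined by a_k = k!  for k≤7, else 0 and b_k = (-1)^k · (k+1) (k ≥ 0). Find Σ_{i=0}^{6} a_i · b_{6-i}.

539

This is [x^6] in the product of the two ordinary generating functions.
Σ = 1·7 + 1·(-6) + 2·5 + 6·(-4) + 24·3 + 120·(-2) + 720·1 = 539.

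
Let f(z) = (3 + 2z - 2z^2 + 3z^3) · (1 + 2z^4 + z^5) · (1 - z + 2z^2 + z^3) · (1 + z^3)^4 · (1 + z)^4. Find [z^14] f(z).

1748

(3 + 2z - 2z^2 + 3z^3) has coefficients 3,2,-2,3 for degrees 0…3.
(1 + 2z^4 + z^5) has coefficients 1,0,0,0,2,1,0,0,0,0,0,0,0,0,0 for degrees 0…14.
Multiplying by (1 - z + 2z^2 + z^3) gives running coefficients 1,-1,2,1,2,-1,3,4,1,0,0,0,0,0,0 for degrees 0…14.
Multiplying by (1 + z^3)^4 gives running coefficients 1,-1,2,5,-2,7,13,6,9,22,24,6,23,31,4 for degrees 0…14.
Finally multiplying by (1 + z)^4, the product of all factors after the first has coefficients 1,3,4,11,27,36,51,97,137,153,203,276,288,277,314 for degrees 0…14.
[z^14] = 3·314 + 2·277 − 2·288 + 3·276 = 1748.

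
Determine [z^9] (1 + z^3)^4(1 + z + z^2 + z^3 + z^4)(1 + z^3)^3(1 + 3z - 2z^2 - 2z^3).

7

(1 + z^3)^4 has coefficients 1,0,0,4,0,0,6,0,0,4 for degrees 0…9.
(1 + z + z^2 + z^3 + z^4) has coefficients 1,1,1,1,1,0,0,0,0,0 for degrees 0…9.
Multiplying by (1 + z^3)^3 gives running coefficients 1,1,1,4,4,3,6,6,3,4 for degrees 0…9.
Finally multiplying by (1 + 3z - 2z^2 - 2z^3), the product of all factors after the first has coefficients 1,4,2,3,12,5,-1,10,3,-11 for degrees 0…9.
[z^9] = 1·(-11) + 4·(-1) + 6·3 + 4·1 = 7.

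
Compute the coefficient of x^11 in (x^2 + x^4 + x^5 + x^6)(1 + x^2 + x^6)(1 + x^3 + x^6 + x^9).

(x^2 + x^4 + x^5 + x^6) has coefficients 0,0,1,0,1,1,1 for degrees 0…6.
(1 + x^2 + x^6) has coefficients 1,0,1,0,0,0,1,0,0,0,0,0 for degrees 0…11.
Finally multiplying by (1 + x^3 + x^6 + x^9), the product of all factors after the first has coefficients 1,0,1,1,0,1,2,0,1,2,0,1 for degrees 0…11.
[x^11] = 1·2 + 1·0 + 1·2 + 1·1 = 5.

5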